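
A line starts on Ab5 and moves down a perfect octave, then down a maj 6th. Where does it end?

Cb4

Down a perfect octave from Ab5: Ab4 (12 semitones down).
Down a major sixth from Ab4: Cb4 (9 semitones down).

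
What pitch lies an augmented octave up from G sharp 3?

G double-sharp 4

For an octave the letter name doesn't change: still G, an octave up.
An augmented octave is 13 semitones; 13 semitones up from G#3 gives G##4.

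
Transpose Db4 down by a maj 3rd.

Three letter names down from D: B.
A major third spans 4 semitones, so from Db4 the target pitch is Bbb3.

Bbb3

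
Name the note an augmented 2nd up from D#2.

E##2

Counting two letter names up from D lands on E.
An augmented second spans 3 semitones, so from D#2 the target pitch is E##2.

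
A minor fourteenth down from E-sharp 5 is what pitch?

F-double-sharp 3

The fourteenth's letter: E down seven letter names plus an octave → F.
A minor fourteenth is 22 semitones; 22 semitones down from E#5 gives F##3.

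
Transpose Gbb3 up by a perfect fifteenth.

The letter stays G (same as the start), shifted two octaves up.
A perfect fifteenth is 24 semitones; 24 semitones up from Gbb3 gives Gbb5.

Gbb5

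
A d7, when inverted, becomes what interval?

augmented second

Interval numbers invert to sum to nine: 7 + 2 = 9, so a seventh inverts to a second.
The quality also flips — diminished becomes augmented — giving an augmented second.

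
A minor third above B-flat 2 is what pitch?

The third takes the letter from B up to D.
A minor third is 3 semitones; 3 semitones up from Bb2 gives Db3.

D-flat 3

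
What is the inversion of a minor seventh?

Interval numbers invert to sum to nine: 7 + 2 = 9, so a seventh inverts to a second.
Quality inverts too: minor becomes major. That makes the inversion a major second.

major second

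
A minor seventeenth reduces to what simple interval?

Take out 2 octaves (14 from the number): 17 − 14 = 3.
So a minor seventeenth is 2 octaves plus a minor third. The quality is unchanged.

minor third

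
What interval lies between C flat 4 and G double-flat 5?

C to G spans five letter names (C-D-E-F-G), plus an octave: a twelfth.
A perfect twelfth would be 19 semitones; Cb4 to Gbb5 is 18, one semitone narrower, so the interval is diminished.
(Equivalently, a compound diminished fifth: a diminished fifth plus an octave.)

diminished twelfth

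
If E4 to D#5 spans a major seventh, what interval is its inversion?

The rule of nine gives the new number: 9 − 7 = 2, so a seventh becomes a second.
The quality also flips — major becomes minor — giving a minor second.

minor 2nd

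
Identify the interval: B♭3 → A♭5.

B to A spans seven letter names (B-C-D-E-F-G-A), plus an octave, so the interval is some kind of fourteenth.
At 22 semitones, Bb3→Ab5 falls one short of a major fourteenth: minor.
(Equivalently, a compound minor seventh: a minor seventh plus an octave.)

minor fourteenth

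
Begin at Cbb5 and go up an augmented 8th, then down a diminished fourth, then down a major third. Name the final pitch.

Eb5

Up an augmented octave from Cbb5: Cb6 (13 semitones up).
A diminished fourth down from Cb6 is G5.
G5 down a major third → Eb5 (4 semitones).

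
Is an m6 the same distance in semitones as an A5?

Yes

Both span 8 semitones: a minor sixth and an augmented fifth are the same chromatic distance.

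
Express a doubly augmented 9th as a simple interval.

Subtracting seven from the interval number removes an octave: 9 − 7 = 2.
So a doubly augmented ninth is an octave plus a doubly augmented second. The quality is unchanged.

doubly augmented 2nd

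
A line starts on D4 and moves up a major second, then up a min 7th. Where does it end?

Up a major second from D4: E4 (2 semitones up).
A minor seventh up from E4 is D5.

D5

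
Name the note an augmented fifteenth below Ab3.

The letter stays A (same as the start), shifted two octaves down.
Moving 25 semitones down from Ab3 (the size of an augmented fifteenth) reaches Abb1.

Abb1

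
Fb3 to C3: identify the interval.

d4

Descending from Fb3 to C3 is the same interval as ascending C3 to Fb3.
C to F spans four letter names (C-D-E-F) — that makes it a fourth of some quality.
The perfect fourth is 5 semitones; here we have 4, one semitone narrower: diminished.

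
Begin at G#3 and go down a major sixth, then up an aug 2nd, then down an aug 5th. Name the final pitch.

F#2

A major sixth down from G#3 is B2.
Up an augmented second from B2: C##3 (3 semitones up).
An augmented fifth down from C##3 is F#2.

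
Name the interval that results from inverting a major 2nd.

The rule of nine gives the new number: 9 − 2 = 7, so a second becomes a seventh.
And major becomes minor under inversion, so we get a minor seventh.

minor seventh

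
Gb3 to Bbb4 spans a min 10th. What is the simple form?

minor 3rd

Subtracting seven from the interval number removes an octave: 10 − 7 = 3.
So a minor tenth is an octave plus a minor third. The quality is unchanged.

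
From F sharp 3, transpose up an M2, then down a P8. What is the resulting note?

F#3 up a major second → G#3 (2 semitones).
G#3 down a perfect octave → G#2 (12 semitones).

G sharp 2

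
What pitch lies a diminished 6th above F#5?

Six letter names up from F: D.
Moving 7 semitones up from F#5 (the size of a diminished sixth) reaches Db6.

Db6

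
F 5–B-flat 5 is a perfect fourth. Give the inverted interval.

Inverted interval numbers add to nine, so a fourth pairs with a fifth (4 + 5 = 9).
And perfect stays perfect under inversion, so we get a perfect fifth.

P5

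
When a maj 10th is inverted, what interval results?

First reduce the compound major tenth to its simple form, a major third.
The rule of nine gives the new number: 9 − 3 = 6, so a third becomes a sixth.
The quality also flips — major becomes minor — giving a minor sixth.

minor sixth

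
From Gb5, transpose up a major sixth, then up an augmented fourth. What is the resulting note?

Gb5 up a major sixth → Eb6 (9 semitones).
An augmented fourth up from Eb6 is A6.

A6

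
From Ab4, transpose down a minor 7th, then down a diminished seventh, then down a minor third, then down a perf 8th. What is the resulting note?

A#1

Ab4 down a minor seventh → Bb3 (10 semitones).
Bb3 down a diminished seventh → C#3 (9 semitones).
C#3 down a minor third → A#2 (3 semitones).
A#2 down a perfect octave → A#1 (12 semitones).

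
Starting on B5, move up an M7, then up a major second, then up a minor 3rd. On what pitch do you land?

D#7

B5 up a major seventh → A#6 (11 semitones).
Up a major second from A#6: B#6 (2 semitones up).
Up a minor third from B#6: D#7 (3 semitones up).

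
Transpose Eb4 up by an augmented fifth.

Five letter names up from E: B.
An augmented fifth spans 8 semitones, so from Eb4 the target pitch is B4.

B4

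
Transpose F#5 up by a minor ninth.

Counting two letter names plus an octave up from F lands on G.
A minor ninth spans 13 semitones, so from F#5 the target pitch is G6.

G6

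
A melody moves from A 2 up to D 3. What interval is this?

P4

A to D spans four letter names (A-B-C-D), so the interval is some kind of fourth.
A2 to D3 is 5 semitones, matching the perfect fourth exactly, so the quality is perfect.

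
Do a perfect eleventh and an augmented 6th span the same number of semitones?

17 semitones (perfect eleventh) vs 10 semitones (augmented sixth): not equal.

No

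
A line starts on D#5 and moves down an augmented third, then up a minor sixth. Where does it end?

D#5 down an augmented third → Bb4 (5 semitones).
A minor sixth up from Bb4 is Gb5.

Gb5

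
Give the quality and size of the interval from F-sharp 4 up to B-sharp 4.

F to B spans four letter names (F-G-A-B): a fourth.
A perfect fourth would be 5 semitones; F#4 to B#4 is 6, one semitone wider, so the interval is augmented.

augmented fourth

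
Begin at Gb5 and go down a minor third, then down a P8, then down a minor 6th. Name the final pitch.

A minor third down from Gb5 is Eb5.
Eb5 down a perfect octave → Eb4 (12 semitones).
Down a minor sixth from Eb4: G3 (8 semitones down).

G3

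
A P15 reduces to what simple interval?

P8

Take out an octave (7 from the number): 15 − 7 = 8.
That makes a perfect fifteenth a compound perfect octave — an octave plus a perfect octave.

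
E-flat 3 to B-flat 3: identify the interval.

E to B spans five letter names (E-F-G-A-B) — that makes it a fifth of some quality.
Eb3 to Bb3 is 7 semitones, matching the perfect fifth exactly, so the quality is perfect.

perfect 5th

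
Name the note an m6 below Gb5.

Bb4

Six letter names down from G: B.
A minor sixth is 8 semitones; 8 semitones down from Gb5 gives Bb4.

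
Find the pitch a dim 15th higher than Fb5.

For a fifteenth the letter name doesn't change: still F, two octaves up.
A diminished fifteenth spans 23 semitones, so from Fb5 the target pitch is Fbb7.

Fbb7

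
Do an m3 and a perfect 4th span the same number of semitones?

3 semitones (minor third) vs 5 semitones (perfect fourth): not equal.

No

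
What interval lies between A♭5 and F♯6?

augmented 6th

A to F spans six letter names (A-B-C-D-E-F), so the interval is some kind of sixth.
A major sixth would be 9 semitones; Ab5 to F#6 is 10, one semitone wider, so the interval is augmented.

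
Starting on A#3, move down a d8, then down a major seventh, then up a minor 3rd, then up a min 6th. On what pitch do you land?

A#3 down a diminished octave → A##2 (11 semitones).
Down a major seventh from A##2: B#1 (11 semitones down).
Up a minor third from B#1: D#2 (3 semitones up).
A minor sixth up from D#2 is B2.

B2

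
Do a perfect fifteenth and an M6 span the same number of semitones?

No

A perfect fifteenth spans 24 semitones; a major sixth spans 9 semitones. They differ by 15.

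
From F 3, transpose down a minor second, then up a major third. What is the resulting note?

Down a minor second from F3: E3 (1 semitone down).
A major third up from E3 is G#3.

G sharp 3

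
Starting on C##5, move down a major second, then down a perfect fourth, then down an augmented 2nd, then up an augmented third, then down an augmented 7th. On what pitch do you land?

C##5 down a major second → B#4 (2 semitones).
Down a perfect fourth from B#4: F##4 (5 semitones down).
Down an augmented second from F##4: E4 (3 semitones down).
An augmented third up from E4 is G##4.
An augmented seventh down from G##4 is A3.

A3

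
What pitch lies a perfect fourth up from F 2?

The fourth takes the letter from F up to B.
Moving 5 semitones up from F2 (the size of a perfect fourth) reaches Bb2.

B flat 2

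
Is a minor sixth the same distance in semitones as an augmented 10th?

A minor sixth is 8 semitones but an augmented tenth is 17 semitones — different sizes.

No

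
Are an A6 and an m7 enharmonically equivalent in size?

Yes

Both span 10 semitones: an augmented sixth and a minor seventh are the same chromatic distance.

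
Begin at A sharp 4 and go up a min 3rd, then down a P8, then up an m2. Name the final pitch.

D 4

A minor third up from A#4 is C#5.
A perfect octave down from C#5 is C#4.
C#4 up a minor second → D4 (1 semitone).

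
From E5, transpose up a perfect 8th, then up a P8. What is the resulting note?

E7

A perfect octave up from E5 is E6.
Up a perfect octave from E6: E7 (12 semitones up).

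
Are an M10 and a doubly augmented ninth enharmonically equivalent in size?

Yes

A major tenth spans 16 semitones, and a doubly augmented ninth also spans 16 semitones — they're enharmonic.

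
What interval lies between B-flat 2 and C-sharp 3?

augmented second

B to C spans two letter names (B-C), so the interval is some kind of second.
A major second would be 2 semitones; Bb2 to C#3 is 3, one semitone wider, so the interval is augmented.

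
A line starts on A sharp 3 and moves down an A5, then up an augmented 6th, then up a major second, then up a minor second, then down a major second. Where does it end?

Down an augmented fifth from A#3: D3 (8 semitones down).
An augmented sixth up from D3 is B#3.
A major second up from B#3 is C##4.
C##4 up a minor second → D#4 (1 semitone).
D#4 down a major second → C#4 (2 semitones).

C sharp 4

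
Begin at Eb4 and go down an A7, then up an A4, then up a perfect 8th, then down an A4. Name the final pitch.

Down an augmented seventh from Eb4: Fbb3 (12 semitones down).
Up an augmented fourth from Fbb3: Bbb3 (6 semitones up).
A perfect octave up from Bbb3 is Bbb4.
Bbb4 down an augmented fourth → Fbb4 (6 semitones).

Fbb4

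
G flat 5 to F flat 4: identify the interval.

Descending from Gb5 to Fb4 is the same interval as ascending Fb4 to Gb5.
F to G spans two letter names (F-G), plus an octave — that makes it a ninth of some quality.
Counting semitones, Fb4→Gb5 is 14, which is the major ninth.
(Equivalently, a compound major second: a major second plus an octave.)

major 9th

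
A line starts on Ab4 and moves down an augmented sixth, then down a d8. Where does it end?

Cb3

Ab4 down an augmented sixth → Cbb4 (10 semitones).
Cbb4 down a diminished octave → Cb3 (11 semitones).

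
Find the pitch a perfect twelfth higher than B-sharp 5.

Counting five letter names plus an octave up from B lands on F.
A perfect twelfth spans 19 semitones, so from B#5 the target pitch is F##7.

F-double-sharp 7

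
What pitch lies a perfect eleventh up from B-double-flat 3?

Counting four letter names plus an octave up from B lands on E.
A perfect eleventh is 17 semitones; 17 semitones up from Bbb3 gives Ebb5.

E-double-flat 5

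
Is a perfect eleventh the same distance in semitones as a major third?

17 semitones (perfect eleventh) vs 4 semitones (major third): not equal.

No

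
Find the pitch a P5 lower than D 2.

G 1

The fifth takes the letter from D down to G.
A perfect fifth spans 7 semitones, so from D2 the target pitch is G1.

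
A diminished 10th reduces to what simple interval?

Subtracting seven from the interval number removes an octave: 10 − 7 = 3.
Quality carries through unchanged, so the simple form is a diminished third.

diminished 3rd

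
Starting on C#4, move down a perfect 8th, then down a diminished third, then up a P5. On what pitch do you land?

Down a perfect octave from C#4: C#3 (12 semitones down).
C#3 down a diminished third → A##2 (2 semitones).
A##2 up a perfect fifth → E##3 (7 semitones).

E##3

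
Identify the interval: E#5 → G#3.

Descending from E#5 to G#3 is the same interval as ascending G#3 to E#5.
G to E spans six letter names (G-A-B-C-D-E), plus an octave — that makes it a thirteenth of some quality.
G#3 to E#5 is 21 semitones, matching the major thirteenth exactly, so the quality is major.
(Equivalently, a compound major sixth: a major sixth plus an octave.)

major thirteenth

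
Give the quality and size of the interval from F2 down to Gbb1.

A7

Descending from F2 to Gbb1 is the same interval as ascending Gbb1 to F2.
G to F spans seven letter names (G-A-B-C-D-E-F) — that makes it a seventh of some quality.
The major seventh is 11 semitones; here we have 12, one semitone wider: augmented.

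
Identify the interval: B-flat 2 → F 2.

perfect fourth

Descending from Bb2 to F2 is the same interval as ascending F2 to Bb2.
F to B spans four letter names (F-G-A-B), so the interval is some kind of fourth.
Counting semitones, F2→Bb2 is 5, which is the perfect fourth.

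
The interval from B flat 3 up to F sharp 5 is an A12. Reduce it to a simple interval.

A5

Take out an octave (7 from the number): 12 − 7 = 5.
That makes an augmented twelfth a compound augmented fifth — an octave plus an augmented fifth.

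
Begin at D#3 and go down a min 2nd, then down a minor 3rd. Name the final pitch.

A##2

D#3 down a minor second → C##3 (1 semitone).
C##3 down a minor third → A##2 (3 semitones).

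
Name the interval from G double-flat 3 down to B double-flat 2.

m6

Descending from Gbb3 to Bbb2 is the same interval as ascending Bbb2 to Gbb3.
B to G spans six letter names (B-C-D-E-F-G) — that makes it a sixth of some quality.
At 8 semitones, Bbb2→Gbb3 falls one short of a major sixth: minor.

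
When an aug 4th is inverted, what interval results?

d5

Inverted interval numbers add to nine, so a fourth pairs with a fifth (4 + 5 = 9).
The quality also flips — augmented becomes diminished — giving a diminished fifth.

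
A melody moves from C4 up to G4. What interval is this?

perfect 5th

C to G spans five letter names (C-D-E-F-G): a fifth.
Counting semitones, C4→G4 is 7, which is the perfect fifth.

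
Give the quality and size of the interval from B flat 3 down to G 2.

Descending from Bb3 to G2 is the same interval as ascending G2 to Bb3.
G to B spans three letter names (G-A-B), plus an octave — that makes it a tenth of some quality.
A major tenth would be 16 semitones, but G2 to Bb3 is 15 — one semitone narrower, making it a minor tenth.
(Equivalently, a compound minor third: a minor third plus an octave.)

minor tenth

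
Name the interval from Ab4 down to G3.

m9

Descending from Ab4 to G3 is the same interval as ascending G3 to Ab4.
G to A spans two letter names (G-A), plus an octave: a ninth.
G3 to Ab4 is 13 semitones, a half step short of the major ninth (14), so this is minor.
(Equivalently, a compound minor second: a minor second plus an octave.)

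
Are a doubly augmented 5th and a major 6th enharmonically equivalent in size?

Yes

A doubly augmented fifth = 9 semitones = a major sixth; enharmonically equal.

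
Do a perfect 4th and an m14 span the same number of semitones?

No

A perfect fourth is 5 semitones but a minor fourteenth is 22 semitones — different sizes.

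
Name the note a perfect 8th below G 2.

G 1

The letter stays G (same as the start), shifted an octave down.
A perfect octave is 12 semitones; 12 semitones down from G2 gives G1.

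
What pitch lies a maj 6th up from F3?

D4

Six letter names up from F: D.
Moving 9 semitones up from F3 (the size of a major sixth) reaches D4.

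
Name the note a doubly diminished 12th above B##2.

F#4

Five letters up from B (plus an octave) reaches F.
A doubly diminished twelfth is 17 semitones; 17 semitones up from B##2 gives F#4.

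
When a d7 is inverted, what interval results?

augmented 2nd

Interval numbers invert to sum to nine: 7 + 2 = 9, so a seventh inverts to a second.
Quality inverts too: diminished becomes augmented. That makes the inversion an augmented second.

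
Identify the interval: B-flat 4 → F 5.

B to F spans five letter names (B-C-D-E-F), so the interval is some kind of fifth.
Counting semitones, Bb4→F5 is 7, which is the perfect fifth.

P5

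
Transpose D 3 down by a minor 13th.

F sharp 1

Counting six letter names plus an octave down from D lands on F.
A minor thirteenth is 20 semitones; 20 semitones down from D3 gives F#1.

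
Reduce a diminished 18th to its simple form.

Each octave removed subtracts seven from the number: 18 − 14 = 4.
Quality carries through unchanged, so the simple form is a diminished fourth.

diminished fourth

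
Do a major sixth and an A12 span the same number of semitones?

No

A major sixth is 9 semitones but an augmented twelfth is 20 semitones — different sizes.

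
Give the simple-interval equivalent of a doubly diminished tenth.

Each octave removed subtracts seven from the number: 10 − 7 = 3.
That makes a doubly diminished tenth a compound doubly diminished third — an octave plus a doubly diminished third.

dd3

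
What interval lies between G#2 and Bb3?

diminished 10th

G to B spans three letter names (G-A-B), plus an octave — that makes it a tenth of some quality.
G#2 to Bb3 spans 14 semitones — two semitones narrower than the major tenth (16) — giving a diminished tenth.
(Equivalently, a compound diminished third: a diminished third plus an octave.)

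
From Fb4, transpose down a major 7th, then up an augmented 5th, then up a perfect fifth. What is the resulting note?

A major seventh down from Fb4 is Gbb3.
Up an augmented fifth from Gbb3: Db4 (8 semitones up).
Db4 up a perfect fifth → Ab4 (7 semitones).

Ab4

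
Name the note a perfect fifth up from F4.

C5

Five letter names up from F: C.
A perfect fifth spans 7 semitones, so from F4 the target pitch is C5.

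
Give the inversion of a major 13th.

First reduce the compound major thirteenth to its simple form, a major sixth.
Interval numbers invert to sum to nine: 6 + 3 = 9, so a sixth inverts to a third.
And major becomes minor under inversion, so we get a minor third.

minor 3rd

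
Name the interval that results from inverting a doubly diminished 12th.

doubly augmented 4th

First reduce the compound doubly diminished twelfth to its simple form, a doubly diminished fifth.
The rule of nine gives the new number: 9 − 5 = 4, so a fifth becomes a fourth.
Quality inverts too: doubly diminished becomes doubly augmented. That makes the inversion a doubly augmented fourth.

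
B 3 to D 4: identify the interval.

m3

B to D spans three letter names (B-C-D): a third.
B3 to D4 is 3 semitones, a half step short of the major third (4), so this is minor.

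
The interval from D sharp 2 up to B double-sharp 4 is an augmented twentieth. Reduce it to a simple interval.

augmented 6th

Subtracting seven from the interval number removes an octave: 20 − 14 = 6.
That makes an augmented twentieth a compound augmented sixth — 2 octaves plus an augmented sixth.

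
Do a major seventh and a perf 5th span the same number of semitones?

No

A major seventh spans 11 semitones; a perfect fifth spans 7 semitones. They differ by 4.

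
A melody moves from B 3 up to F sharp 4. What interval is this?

B to F spans five letter names (B-C-D-E-F), so the interval is some kind of fifth.
The perfect fifth spans 7 semitones, and B3 to F#4 is exactly 7 semitones — so this is a perfect fifth.

P5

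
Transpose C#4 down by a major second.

B3

Counting two letter names down from C lands on B.
Moving 2 semitones down from C#4 (the size of a major second) reaches B3.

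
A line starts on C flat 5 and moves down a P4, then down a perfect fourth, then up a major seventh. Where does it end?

C 5

Down a perfect fourth from Cb5: Gb4 (5 semitones down).
Down a perfect fourth from Gb4: Db4 (5 semitones down).
A major seventh up from Db4 is C5.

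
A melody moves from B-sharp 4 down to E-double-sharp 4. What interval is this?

diminished 5th

Descending from B#4 to E##4 is the same interval as ascending E##4 to B#4.
E to B spans five letter names (E-F-G-A-B) — that makes it a fifth of some quality.
A perfect fifth would be 7 semitones; E##4 to B#4 is 6, one semitone narrower, so the interval is diminished.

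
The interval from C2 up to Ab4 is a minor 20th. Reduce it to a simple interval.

m6

Take out 2 octaves (14 from the number): 20 − 14 = 6.
So a minor twentieth is 2 octaves plus a minor sixth. The quality is unchanged.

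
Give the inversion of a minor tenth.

major 6th

First reduce the compound minor tenth to its simple form, a minor third.
The rule of nine gives the new number: 9 − 3 = 6, so a third becomes a sixth.
Quality inverts too: minor becomes major. That makes the inversion a major sixth.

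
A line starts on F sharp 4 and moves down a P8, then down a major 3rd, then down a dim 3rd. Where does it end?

B sharp 2

F#4 down a perfect octave → F#3 (12 semitones).
Down a major third from F#3: D3 (4 semitones down).
A diminished third down from D3 is B#2.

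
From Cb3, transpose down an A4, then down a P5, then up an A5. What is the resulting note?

Down an augmented fourth from Cb3: Gbb2 (6 semitones down).
A perfect fifth down from Gbb2 is Cbb2.
Up an augmented fifth from Cbb2: Gb2 (8 semitones up).

Gb2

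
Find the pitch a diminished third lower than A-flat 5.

The third takes the letter from A down to F.
Moving 2 semitones down from Ab5 (the size of a diminished third) reaches F#5.

F-sharp 5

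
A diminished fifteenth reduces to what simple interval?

Each octave removed subtracts seven from the number: 15 − 7 = 8.
Quality carries through unchanged, so the simple form is a diminished octave.

diminished 8th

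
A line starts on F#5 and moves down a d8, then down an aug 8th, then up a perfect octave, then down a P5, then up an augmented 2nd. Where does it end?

C##4

F#5 down a diminished octave → F##4 (11 semitones).
F##4 down an augmented octave → F#3 (13 semitones).
Up a perfect octave from F#3: F#4 (12 semitones up).
F#4 down a perfect fifth → B3 (7 semitones).
B3 up an augmented second → C##4 (3 semitones).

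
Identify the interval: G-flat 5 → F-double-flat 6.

G to F spans seven letter names (G-A-B-C-D-E-F): a seventh.
A major seventh would be 11 semitones; Gb5 to Fbb6 is 9, two semitones narrower, so the interval is diminished.

d7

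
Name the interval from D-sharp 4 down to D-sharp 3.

Descending from D#4 to D#3 is the same interval as ascending D#3 to D#4.
D to D is the same letter name, plus an octave: an octave.
The perfect octave spans 12 semitones, and D#3 to D#4 is exactly 12 semitones — so this is a perfect octave.

perfect octave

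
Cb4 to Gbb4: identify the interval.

C to G spans five letter names (C-D-E-F-G) — that makes it a fifth of some quality.
A perfect fifth would be 7 semitones; Cb4 to Gbb4 is 6, one semitone narrower, so the interval is diminished.

diminished 5th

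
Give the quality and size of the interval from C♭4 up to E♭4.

C to E spans three letter names (C-D-E), so the interval is some kind of third.
Cb4 to Eb4 is 4 semitones, matching the major third exactly, so the quality is major.

major 3rd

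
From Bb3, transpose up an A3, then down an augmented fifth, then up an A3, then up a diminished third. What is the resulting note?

Up an augmented third from Bb3: D#4 (5 semitones up).
Down an augmented fifth from D#4: G3 (8 semitones down).
An augmented third up from G3 is B#3.
A diminished third up from B#3 is D4.

D4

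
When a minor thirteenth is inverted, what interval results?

First reduce the compound minor thirteenth to its simple form, a minor sixth.
Inverted interval numbers add to nine, so a sixth pairs with a third (6 + 3 = 9).
The quality also flips — minor becomes major — giving a major third.

major third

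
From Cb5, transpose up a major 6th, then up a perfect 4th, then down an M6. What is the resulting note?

Fb5

Up a major sixth from Cb5: Ab5 (9 semitones up).
Up a perfect fourth from Ab5: Db6 (5 semitones up).
Down a major sixth from Db6: Fb5 (9 semitones down).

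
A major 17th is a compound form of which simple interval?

M3

Each octave removed subtracts seven from the number: 17 − 14 = 3.
So a major seventeenth is 2 octaves plus a major third. The quality is unchanged.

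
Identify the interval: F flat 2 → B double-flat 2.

F to B spans four letter names (F-G-A-B), so the interval is some kind of fourth.
The perfect fourth spans 5 semitones, and Fb2 to Bbb2 is exactly 5 semitones — so this is a perfect fourth.

P4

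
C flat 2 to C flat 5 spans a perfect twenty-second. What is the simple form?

Each octave removed subtracts seven from the number: 22 − 14 = 8.
So a perfect twenty-second is 2 octaves plus a perfect octave. The quality is unchanged.

perfect octave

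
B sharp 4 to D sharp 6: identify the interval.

minor tenth

B to D spans three letter names (B-C-D), plus an octave, so the interval is some kind of tenth.
A major tenth would be 16 semitones, but B#4 to D#6 is 15 — one semitone narrower, making it a minor tenth.
(Equivalently, a compound minor third: a minor third plus an octave.)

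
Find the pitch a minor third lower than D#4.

The third takes the letter from D down to B.
Moving 3 semitones down from D#4 (the size of a minor third) reaches B#3.

B#3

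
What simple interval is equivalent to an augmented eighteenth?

A4

Each octave removed subtracts seven from the number: 18 − 14 = 4.
That makes an augmented eighteenth a compound augmented fourth — 2 octaves plus an augmented fourth.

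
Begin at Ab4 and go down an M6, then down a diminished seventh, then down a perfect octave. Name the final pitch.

A major sixth down from Ab4 is Cb4.
Cb4 down a diminished seventh → D3 (9 semitones).
D3 down a perfect octave → D2 (12 semitones).

D2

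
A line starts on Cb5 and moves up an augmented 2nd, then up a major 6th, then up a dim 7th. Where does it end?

An augmented second up from Cb5 is D5.
Up a major sixth from D5: B5 (9 semitones up).
A diminished seventh up from B5 is Ab6.

Ab6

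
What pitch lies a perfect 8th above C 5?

C 6

An octave keeps the letter name C, an octave up from C.
Moving 12 semitones up from C5 (the size of a perfect octave) reaches C6.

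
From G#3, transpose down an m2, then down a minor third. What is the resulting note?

G#3 down a minor second → F##3 (1 semitone).
A minor third down from F##3 is D##3.

D##3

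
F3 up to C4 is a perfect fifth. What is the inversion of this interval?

Interval numbers invert to sum to nine: 5 + 4 = 9, so a fifth inverts to a fourth.
Quality inverts too: perfect stays perfect. That makes the inversion a perfect fourth.

P4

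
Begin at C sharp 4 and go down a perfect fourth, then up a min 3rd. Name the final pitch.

B 3

C#4 down a perfect fourth → G#3 (5 semitones).
A minor third up from G#3 is B3.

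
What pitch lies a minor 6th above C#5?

A5

The sixth takes the letter from C up to A.
A minor sixth spans 8 semitones, so from C#5 the target pitch is A5.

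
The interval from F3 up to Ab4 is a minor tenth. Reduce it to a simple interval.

m3

Each octave removed subtracts seven from the number: 10 − 7 = 3.
Quality carries through unchanged, so the simple form is a minor third.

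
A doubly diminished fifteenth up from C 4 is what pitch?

The letter stays C (same as the start), shifted two octaves up.
A doubly diminished fifteenth is 22 semitones; 22 semitones up from C4 gives Cbb6.

C double-flat 6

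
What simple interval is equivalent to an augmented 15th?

augmented 8th

Each octave removed subtracts seven from the number: 15 − 7 = 8.
So an augmented fifteenth is an octave plus an augmented octave. The quality is unchanged.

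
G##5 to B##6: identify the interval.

major tenth

G to B spans three letter names (G-A-B), plus an octave — that makes it a tenth of some quality.
Counting semitones, G##5→B##6 is 16, which is the major tenth.
(Equivalently, a compound major third: a major third plus an octave.)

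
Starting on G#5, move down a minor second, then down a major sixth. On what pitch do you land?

A#4

A minor second down from G#5 is F##5.
F##5 down a major sixth → A#4 (9 semitones).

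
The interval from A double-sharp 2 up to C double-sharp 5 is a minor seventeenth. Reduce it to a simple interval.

minor 3rd

Subtracting seven from the interval number removes an octave: 17 − 14 = 3.
Quality carries through unchanged, so the simple form is a minor third.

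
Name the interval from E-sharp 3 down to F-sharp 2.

M7

Descending from E#3 to F#2 is the same interval as ascending F#2 to E#3.
F to E spans seven letter names (F-G-A-B-C-D-E): a seventh.
The major seventh spans 11 semitones, and F#2 to E#3 is exactly 11 semitones — so this is a major seventh.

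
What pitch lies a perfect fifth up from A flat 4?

E flat 5

Counting five letter names up from A lands on E.
A perfect fifth is 7 semitones; 7 semitones up from Ab4 gives Eb5.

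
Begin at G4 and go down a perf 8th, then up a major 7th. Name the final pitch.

F#4

G4 down a perfect octave → G3 (12 semitones).
G3 up a major seventh → F#4 (11 semitones).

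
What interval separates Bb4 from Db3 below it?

Descending from Bb4 to Db3 is the same interval as ascending Db3 to Bb4.
D to B spans six letter names (D-E-F-G-A-B), plus an octave, so the interval is some kind of thirteenth.
Db3 to Bb4 is 21 semitones, matching the major thirteenth exactly, so the quality is major.
(Equivalently, a compound major sixth: a major sixth plus an octave.)

major thirteenth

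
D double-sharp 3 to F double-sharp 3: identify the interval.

D to F spans three letter names (D-E-F), so the interval is some kind of third.
At 3 semitones, D##3→F##3 falls one short of a major third: minor.

minor 3rd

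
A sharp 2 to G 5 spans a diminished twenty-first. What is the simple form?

diminished 7th

Each octave removed subtracts seven from the number: 21 − 14 = 7.
Quality carries through unchanged, so the simple form is a diminished seventh.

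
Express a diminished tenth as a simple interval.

diminished third

Take out an octave (7 from the number): 10 − 7 = 3.
Quality carries through unchanged, so the simple form is a diminished third.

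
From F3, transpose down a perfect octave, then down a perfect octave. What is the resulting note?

Down a perfect octave from F3: F2 (12 semitones down).
A perfect octave down from F2 is F1.

F1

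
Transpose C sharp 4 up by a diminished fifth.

Counting five letter names up from C lands on G.
A diminished fifth is 6 semitones; 6 semitones up from C#4 gives G4.

G 4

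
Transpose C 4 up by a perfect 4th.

The fourth takes the letter from C up to F.
A perfect fourth spans 5 semitones, so from C4 the target pitch is F4.

F 4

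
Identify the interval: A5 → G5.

major second

Descending from A5 to G5 is the same interval as ascending G5 to A5.
G to A spans two letter names (G-A): a second.
G5 to A5 is 2 semitones, matching the major second exactly, so the quality is major.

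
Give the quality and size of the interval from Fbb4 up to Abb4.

F to A spans three letter names (F-G-A) — that makes it a third of some quality.
Fbb4 to Abb4 is 4 semitones, matching the major third exactly, so the quality is major.

M3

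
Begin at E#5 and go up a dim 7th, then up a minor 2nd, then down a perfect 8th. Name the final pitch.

Eb5

A diminished seventh up from E#5 is D6.
A minor second up from D6 is Eb6.
Eb6 down a perfect octave → Eb5 (12 semitones).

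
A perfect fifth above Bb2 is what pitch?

The fifth takes the letter from B up to F.
A perfect fifth spans 7 semitones, so from Bb2 the target pitch is F3.

F3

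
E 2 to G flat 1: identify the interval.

Descending from E2 to Gb1 is the same interval as ascending Gb1 to E2.
G to E spans six letter names (G-A-B-C-D-E) — that makes it a sixth of some quality.
A major sixth would be 9 semitones; Gb1 to E2 is 10, one semitone wider, so the interval is augmented.

augmented sixth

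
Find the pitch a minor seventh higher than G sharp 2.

F sharp 3

The seventh takes the letter from G up to F.
Moving 10 semitones up from G#2 (the size of a minor seventh) reaches F#3.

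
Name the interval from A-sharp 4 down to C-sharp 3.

Descending from A#4 to C#3 is the same interval as ascending C#3 to A#4.
C to A spans six letter names (C-D-E-F-G-A), plus an octave: a thirteenth.
Counting semitones, C#3→A#4 is 21, which is the major thirteenth.
(Equivalently, a compound major sixth: a major sixth plus an octave.)

major 13th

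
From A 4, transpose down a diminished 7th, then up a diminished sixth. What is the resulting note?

A diminished seventh down from A4 is B#3.
A diminished sixth up from B#3 is G4.

G 4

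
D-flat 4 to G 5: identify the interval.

D to G spans four letter names (D-E-F-G), plus an octave: an eleventh.
Db4 to G5 spans 18 semitones — one semitone wider than the perfect eleventh (17) — giving an augmented eleventh.
(Equivalently, a compound augmented fourth: an augmented fourth plus an octave.)

augmented 11th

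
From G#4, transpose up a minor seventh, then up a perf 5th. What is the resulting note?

A minor seventh up from G#4 is F#5.
F#5 up a perfect fifth → C#6 (7 semitones).

C#6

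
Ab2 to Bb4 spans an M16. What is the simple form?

Subtracting seven from the interval number removes an octave: 16 − 14 = 2.
Quality carries through unchanged, so the simple form is a major second.

M2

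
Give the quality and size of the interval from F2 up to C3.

perfect fifth

F to C spans five letter names (F-G-A-B-C) — that makes it a fifth of some quality.
Counting semitones, F2→C3 is 7, which is the perfect fifth.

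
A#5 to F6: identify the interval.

A to F spans six letter names (A-B-C-D-E-F), so the interval is some kind of sixth.
A major sixth would be 9 semitones; A#5 to F6 is 7, two semitones narrower, so the interval is diminished.

diminished 6th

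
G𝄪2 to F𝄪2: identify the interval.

major 2nd

Descending from G##2 to F##2 is the same interval as ascending F##2 to G##2.
F to G spans two letter names (F-G): a second.
F##2 to G##2 is 2 semitones, matching the major second exactly, so the quality is major.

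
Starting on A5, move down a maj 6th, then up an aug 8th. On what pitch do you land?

A major sixth down from A5 is C5.
Up an augmented octave from C5: C#6 (13 semitones up).

C#6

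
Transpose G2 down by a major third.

The third takes the letter from G down to E.
A major third is 4 semitones; 4 semitones down from G2 gives Eb2.

Eb2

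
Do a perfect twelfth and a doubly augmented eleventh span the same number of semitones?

A perfect twelfth spans 19 semitones, and a doubly augmented eleventh also spans 19 semitones — they're enharmonic.

Yes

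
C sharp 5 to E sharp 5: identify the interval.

C to E spans three letter names (C-D-E) — that makes it a third of some quality.
Counting semitones, C#5→E#5 is 4, which is the major third.

major third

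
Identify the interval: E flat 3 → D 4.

E to D spans seven letter names (E-F-G-A-B-C-D) — that makes it a seventh of some quality.
Eb3 to D4 is 11 semitones, matching the major seventh exactly, so the quality is major.

major 7th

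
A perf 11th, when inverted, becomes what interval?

perfect 5th

First reduce the compound perfect eleventh to its simple form, a perfect fourth.
Interval numbers invert to sum to nine: 4 + 5 = 9, so a fourth inverts to a fifth.
And perfect stays perfect under inversion, so we get a perfect fifth.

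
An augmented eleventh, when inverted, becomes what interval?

First reduce the compound augmented eleventh to its simple form, an augmented fourth.
The rule of nine gives the new number: 9 − 4 = 5, so a fourth becomes a fifth.
The quality also flips — augmented becomes diminished — giving a diminished fifth.

d5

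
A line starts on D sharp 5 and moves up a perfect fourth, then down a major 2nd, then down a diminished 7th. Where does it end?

D#5 up a perfect fourth → G#5 (5 semitones).
A major second down from G#5 is F#5.
F#5 down a diminished seventh → G##4 (9 semitones).

G double-sharp 4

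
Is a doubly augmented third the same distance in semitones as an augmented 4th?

A doubly augmented third = 6 semitones = an augmented fourth; enharmonically equal.

Yes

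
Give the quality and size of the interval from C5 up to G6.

P12

C to G spans five letter names (C-D-E-F-G), plus an octave, so the interval is some kind of twelfth.
Counting semitones, C5→G6 is 19, which is the perfect twelfth.
(Equivalently, a compound perfect fifth: a perfect fifth plus an octave.)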